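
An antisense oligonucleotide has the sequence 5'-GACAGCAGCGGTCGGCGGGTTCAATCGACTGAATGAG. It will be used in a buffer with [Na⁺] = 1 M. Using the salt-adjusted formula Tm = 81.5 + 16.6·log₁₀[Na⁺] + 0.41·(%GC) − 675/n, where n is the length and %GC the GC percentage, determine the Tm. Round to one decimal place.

87.6°C

Length n = 37. Scanning the sequence gives T=6, G=14, A=9, C=8.
G+C = 22, so %GC = 22/37 × 100 = 59.459%
Salt term: 16.6 × (0) = 0
GC term: 0.41 × 59.459 = 24.378; length term: −675/37 = −18.243
Tm = 81.5 + (0) + 24.378 − 18.243 = 87.635 → 87.6°C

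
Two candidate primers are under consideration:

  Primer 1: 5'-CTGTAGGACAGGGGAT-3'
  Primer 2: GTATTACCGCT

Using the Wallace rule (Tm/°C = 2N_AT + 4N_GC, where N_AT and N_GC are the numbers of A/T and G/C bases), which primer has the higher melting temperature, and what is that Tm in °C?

Primer 1: A+T=7, G+C=9 → Tm = 2(7)+4(9) = 50°C
Primer 2: A+T=6, G+C=5 → Tm = 2(6)+4(5) = 32°C
50°C vs 32°C → primer 1 is higher.

Primer 1, 50°C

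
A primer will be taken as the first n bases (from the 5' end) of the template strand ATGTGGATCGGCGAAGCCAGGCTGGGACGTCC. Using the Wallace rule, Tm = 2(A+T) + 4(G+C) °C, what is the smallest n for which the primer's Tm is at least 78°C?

First 23 bases: ATGTGGATCGGCGAAGCCAGGCT → Tm = 74°C (< 78°C)
First 24 bases: ATGTGGATCGGCGAAGCCAGGCTG → Tm = 78°C (≥ 78°C)
Each additional base adds 2°C (A/T) or 4°C (G/C), so Tm is non-decreasing in n; n = 24 is the first length to reach 78°C.

n = 24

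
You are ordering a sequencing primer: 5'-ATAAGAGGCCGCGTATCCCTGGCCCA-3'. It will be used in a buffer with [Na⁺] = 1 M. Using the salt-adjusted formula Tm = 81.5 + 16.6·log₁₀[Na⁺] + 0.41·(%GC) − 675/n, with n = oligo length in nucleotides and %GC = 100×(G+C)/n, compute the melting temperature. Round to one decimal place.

80.8°C

Length n = 26. Counting bases: C=9, A=6, T=4, G=7
G+C = 16, so %GC = 16/26 × 100 = 61.538%
Salt term: 16.6 × (0) = 0
GC term: 0.41 × 61.538 = 25.231; length term: −675/26 = −25.962
Tm = 81.5 + (0) + 25.231 − 25.962 = 80.769 → 80.8°C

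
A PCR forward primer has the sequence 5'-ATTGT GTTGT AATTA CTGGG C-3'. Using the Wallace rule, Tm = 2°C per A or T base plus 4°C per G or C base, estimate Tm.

58°C

Base counts: C=2, A=4, G=6, T=9
So N_AT = 13 and N_GC = 8.
Tm = 4·8 + 2·13 = 32 + 26 = 58°C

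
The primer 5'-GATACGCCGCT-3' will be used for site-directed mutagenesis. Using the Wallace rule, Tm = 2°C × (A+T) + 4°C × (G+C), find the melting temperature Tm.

Base counts: G=3, T=2, A=2, C=4
AT pairs contribute 4, GC pairs contribute 7.
Tm = 4·7 + 2·4 = 28 + 8 = 36°C

36°C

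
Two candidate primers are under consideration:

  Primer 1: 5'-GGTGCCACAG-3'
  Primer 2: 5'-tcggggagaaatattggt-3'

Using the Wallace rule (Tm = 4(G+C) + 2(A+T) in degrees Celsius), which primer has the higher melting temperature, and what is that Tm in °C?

Primer 2, 52°C

Primer 1: A+T=3, G+C=7 → Tm = 2(3)+4(7) = 34°C
Primer 2: A+T=10, G+C=8 → Tm = 2(10)+4(8) = 52°C
34°C vs 52°C → primer 2 is higher.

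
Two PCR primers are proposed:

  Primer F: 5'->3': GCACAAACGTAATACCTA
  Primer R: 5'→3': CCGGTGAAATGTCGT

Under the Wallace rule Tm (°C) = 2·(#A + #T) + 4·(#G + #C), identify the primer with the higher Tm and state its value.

Primer F: A+T=11, G+C=7 → Tm = 2(11)+4(7) = 50°C
Primer R: A+T=7, G+C=8 → Tm = 2(7)+4(8) = 46°C
50°C vs 46°C → primer F is higher.

Primer F, 50°C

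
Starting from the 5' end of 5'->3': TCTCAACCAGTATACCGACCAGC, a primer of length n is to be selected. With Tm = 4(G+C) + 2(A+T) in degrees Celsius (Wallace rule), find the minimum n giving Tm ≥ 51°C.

n = 18

First 17 bases: TCTCAACCAGTATACCG → Tm = 50°C (< 51°C)
First 18 bases: TCTCAACCAGTATACCGA → Tm = 52°C (≥ 51°C)
Since every base adds ≥2°C, Tm only increases with n, so the threshold is first crossed at n = 18.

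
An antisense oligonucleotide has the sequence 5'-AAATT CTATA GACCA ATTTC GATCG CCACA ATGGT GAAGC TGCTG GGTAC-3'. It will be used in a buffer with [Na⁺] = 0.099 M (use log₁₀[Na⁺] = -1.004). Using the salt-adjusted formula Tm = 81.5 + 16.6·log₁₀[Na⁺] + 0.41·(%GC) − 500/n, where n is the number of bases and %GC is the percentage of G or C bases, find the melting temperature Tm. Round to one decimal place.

72.9°C

Length n = 50. Scanning the sequence gives C=11, T=13, G=11, A=15.
G+C = 22, so %GC = 22/50 × 100 = 44%
Salt term: 16.6 × (-1.004) = -16.666
GC term: 0.41 × 44 = 18.04; length term: −500/50 = −10
Tm = 81.5 + (-16.666) + 18.04 − 10 = 72.874 → 72.9°C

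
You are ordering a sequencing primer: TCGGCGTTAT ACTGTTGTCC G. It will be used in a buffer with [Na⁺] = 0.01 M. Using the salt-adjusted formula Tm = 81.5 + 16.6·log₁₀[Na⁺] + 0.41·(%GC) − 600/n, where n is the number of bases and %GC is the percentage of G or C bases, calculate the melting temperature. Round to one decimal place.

Length n = 21. Counting bases: T=8, C=5, A=2, G=6
G+C = 11, so %GC = 11/21 × 100 = 52.381%
Salt term: 16.6 × (-2) = -33.2
GC term: 0.41 × 52.381 = 21.476; length term: −600/21 = −28.571
Tm = 81.5 + (-33.2) + 21.476 − 28.571 = 41.205 → 41.2°C

41.2°C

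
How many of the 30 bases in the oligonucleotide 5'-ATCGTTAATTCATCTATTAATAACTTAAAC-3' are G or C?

6

Base counts: T=12, A=12, G=1, C=5
G+C = 1 + 5 = 6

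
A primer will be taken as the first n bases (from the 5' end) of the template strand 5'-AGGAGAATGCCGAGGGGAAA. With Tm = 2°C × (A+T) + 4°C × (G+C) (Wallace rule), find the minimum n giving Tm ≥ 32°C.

First 10 bases: AGGAGAATGC → Tm = 30°C (< 32°C)
First 11 bases: AGGAGAATGCC → Tm = 34°C (≥ 32°C)
Each additional base adds 2°C (A/T) or 4°C (G/C), so Tm is non-decreasing in n; n = 11 is the first length to reach 32°C.

n = 11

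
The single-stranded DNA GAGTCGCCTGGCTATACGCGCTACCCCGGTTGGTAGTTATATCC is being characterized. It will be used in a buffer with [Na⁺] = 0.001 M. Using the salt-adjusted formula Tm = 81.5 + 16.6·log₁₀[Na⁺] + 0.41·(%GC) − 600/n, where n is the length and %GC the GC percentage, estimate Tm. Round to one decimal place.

41.4°C

Length n = 44. Base counts: G=12, A=7, T=12, C=13
G+C = 25, so %GC = 25/44 × 100 = 56.818%
Salt term: 16.6 × (-3) = -49.8
GC term: 0.41 × 56.818 = 23.295; length term: −600/44 = −13.636
Tm = 81.5 + (-49.8) + 23.295 − 13.636 = 41.359 → 41.4°C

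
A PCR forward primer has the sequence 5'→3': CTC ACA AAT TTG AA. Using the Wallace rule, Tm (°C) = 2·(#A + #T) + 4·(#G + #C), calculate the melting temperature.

36°C

Counting bases: A=6, G=1, C=3, T=4
So N_AT = 10 and N_GC = 4.
Tm = 2(10) + 4(4) = 20 + 16 = 36°C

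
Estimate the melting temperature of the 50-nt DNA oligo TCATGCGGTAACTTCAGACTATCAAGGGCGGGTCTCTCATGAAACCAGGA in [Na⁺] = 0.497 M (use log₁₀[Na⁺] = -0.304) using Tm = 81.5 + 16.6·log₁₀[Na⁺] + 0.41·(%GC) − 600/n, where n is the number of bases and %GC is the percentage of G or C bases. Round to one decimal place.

85.0°C

Length n = 50. Base counts: G=13, A=14, C=12, T=11
G+C = 25, so %GC = 25/50 × 100 = 50%
Salt term: 16.6 × (-0.304) = -5.046
GC term: 0.41 × 50 = 20.5; length term: −600/50 = −12
Tm = 81.5 + (-5.046) + 20.5 − 12 = 84.954 → 85.0°C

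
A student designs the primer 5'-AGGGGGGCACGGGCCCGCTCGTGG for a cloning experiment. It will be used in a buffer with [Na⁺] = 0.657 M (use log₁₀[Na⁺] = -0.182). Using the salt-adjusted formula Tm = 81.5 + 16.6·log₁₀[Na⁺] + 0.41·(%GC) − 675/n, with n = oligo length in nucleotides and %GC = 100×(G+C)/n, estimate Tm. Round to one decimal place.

Length n = 24. Scanning the sequence gives A=2, T=2, C=7, G=13.
G+C = 20, so %GC = 20/24 × 100 = 83.333%
Salt term: 16.6 × (-0.182) = -3.021
GC term: 0.41 × 83.333 = 34.167; length term: −675/24 = −28.125
Tm = 81.5 + (-3.021) + 34.167 − 28.125 = 84.521 → 84.5°C

84.5°C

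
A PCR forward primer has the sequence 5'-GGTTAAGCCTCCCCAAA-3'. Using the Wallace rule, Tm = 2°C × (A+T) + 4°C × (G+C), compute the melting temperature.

52°C

Base counts: T=3, A=5, C=6, G=3
So N_AT = 8 and N_GC = 9.
Tm = 2(8) + 4(9) = 16 + 36 = 52°C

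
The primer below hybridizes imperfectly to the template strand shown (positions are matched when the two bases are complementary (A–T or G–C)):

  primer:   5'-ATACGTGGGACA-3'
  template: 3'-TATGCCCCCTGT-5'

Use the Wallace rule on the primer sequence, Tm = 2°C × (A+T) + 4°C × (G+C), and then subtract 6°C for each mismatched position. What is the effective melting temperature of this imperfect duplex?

30°C

Primer base counts: A=4, T=2, G=4, C=2 → A+T=6, G+C=6
Perfect-match Tm = 2(6) + 4(6) = 12 + 24 = 36°C
Mismatches (positions where the bases are not complementary): 1 (at position 6)
Effective Tm = 36 − 1×6 = 36 − 6 = 30°C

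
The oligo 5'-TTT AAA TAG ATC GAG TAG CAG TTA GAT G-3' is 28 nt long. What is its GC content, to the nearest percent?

32%

C=2, G=7, T=9, A=10
G+C = 7 + 2 = 9 out of 28 bases
%GC = 9/28 × 100 = 32.14% ≈ 32%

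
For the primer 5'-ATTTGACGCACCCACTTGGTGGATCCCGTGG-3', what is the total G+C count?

18

Base counts: G=9, A=5, C=9, T=8
G+C = 9 + 9 = 18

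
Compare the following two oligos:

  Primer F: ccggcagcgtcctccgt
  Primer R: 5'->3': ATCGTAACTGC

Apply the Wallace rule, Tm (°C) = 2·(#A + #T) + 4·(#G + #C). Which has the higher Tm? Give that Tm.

Primer F: A+T=4, G+C=13 → Tm = 2(4)+4(13) = 60°C
Primer R: A+T=6, G+C=5 → Tm = 2(6)+4(5) = 32°C
60°C vs 32°C → primer F is higher.

Primer F, 60°C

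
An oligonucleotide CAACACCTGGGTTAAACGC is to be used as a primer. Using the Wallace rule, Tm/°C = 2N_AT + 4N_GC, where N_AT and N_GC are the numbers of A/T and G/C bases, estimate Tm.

58°C

G=4, C=6, A=6, T=3
So N_AT = 9 and N_GC = 10.
Tm = 2(9) + 4(10) = 18 + 40 = 58°C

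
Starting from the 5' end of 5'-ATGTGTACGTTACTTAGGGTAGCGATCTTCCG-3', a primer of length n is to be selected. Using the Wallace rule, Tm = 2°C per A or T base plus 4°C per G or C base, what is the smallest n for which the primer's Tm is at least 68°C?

n = 24

First 23 bases: ATGTGTACGTTACTTAGGGTAGC → Tm = 66°C (< 68°C)
First 24 bases: ATGTGTACGTTACTTAGGGTAGCG → Tm = 70°C (≥ 68°C)
Each additional base adds 2°C (A/T) or 4°C (G/C), so Tm is non-decreasing in n; n = 24 is the first length to reach 68°C.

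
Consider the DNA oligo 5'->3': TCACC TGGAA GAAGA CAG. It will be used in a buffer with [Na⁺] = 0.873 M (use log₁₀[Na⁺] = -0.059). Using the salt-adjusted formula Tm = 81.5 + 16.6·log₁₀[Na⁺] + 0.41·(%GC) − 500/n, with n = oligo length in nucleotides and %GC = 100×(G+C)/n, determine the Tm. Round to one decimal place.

73.2°C

Length n = 18. G=5, T=2, A=7, C=4
G+C = 9, so %GC = 9/18 × 100 = 50%
Salt term: 16.6 × (-0.059) = -0.979
GC term: 0.41 × 50 = 20.5; length term: −500/18 = −27.778
Tm = 81.5 + (-0.979) + 20.5 − 27.778 = 73.243 → 73.2°C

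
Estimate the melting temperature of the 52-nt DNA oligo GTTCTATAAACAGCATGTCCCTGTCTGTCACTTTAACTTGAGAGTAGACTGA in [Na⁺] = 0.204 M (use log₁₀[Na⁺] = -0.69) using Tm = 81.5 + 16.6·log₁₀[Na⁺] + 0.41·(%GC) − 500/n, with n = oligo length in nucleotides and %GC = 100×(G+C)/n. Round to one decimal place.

Length n = 52. Base counts: G=10, T=17, C=11, A=14
G+C = 21, so %GC = 21/52 × 100 = 40.385%
Salt term: 16.6 × (-0.69) = -11.454
GC term: 0.41 × 40.385 = 16.558; length term: −500/52 = −9.615
Tm = 81.5 + (-11.454) + 16.558 − 9.615 = 76.989 → 77.0°C

77.0°C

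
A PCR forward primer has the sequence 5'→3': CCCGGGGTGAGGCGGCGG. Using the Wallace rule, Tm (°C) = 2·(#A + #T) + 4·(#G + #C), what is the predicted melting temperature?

68°C

Base counts: C=5, T=1, A=1, G=11
So N_AT = 2 and N_GC = 16.
Tm = 4·16 + 2·2 = 64 + 4 = 68°C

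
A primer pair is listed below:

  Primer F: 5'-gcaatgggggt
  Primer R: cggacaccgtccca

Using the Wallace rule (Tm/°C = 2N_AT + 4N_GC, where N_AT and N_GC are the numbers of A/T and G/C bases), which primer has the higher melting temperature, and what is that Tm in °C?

Primer R, 48°C

Primer F: A+T=4, G+C=7 → Tm = 2(4)+4(7) = 36°C
Primer R: A+T=4, G+C=10 → Tm = 2(4)+4(10) = 48°C
36°C vs 48°C → primer R is higher.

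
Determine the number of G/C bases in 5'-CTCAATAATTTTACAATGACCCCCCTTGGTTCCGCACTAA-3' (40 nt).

Base counts: C=13, A=11, T=12, G=4
G+C = 4 + 13 = 17

17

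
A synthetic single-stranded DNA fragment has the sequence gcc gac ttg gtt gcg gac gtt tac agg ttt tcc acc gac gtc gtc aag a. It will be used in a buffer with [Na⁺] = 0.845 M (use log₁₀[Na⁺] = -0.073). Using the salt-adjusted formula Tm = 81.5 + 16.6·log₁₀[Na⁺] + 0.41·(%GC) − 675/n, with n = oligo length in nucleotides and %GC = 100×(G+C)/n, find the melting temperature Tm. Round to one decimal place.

89.1°C

Length n = 49. Counting bases: T=13, C=13, G=14, A=9
G+C = 27, so %GC = 27/49 × 100 = 55.102%
Salt term: 16.6 × (-0.073) = -1.212
GC term: 0.41 × 55.102 = 22.592; length term: −675/49 = −13.776
Tm = 81.5 + (-1.212) + 22.592 − 13.776 = 89.104 → 89.1°C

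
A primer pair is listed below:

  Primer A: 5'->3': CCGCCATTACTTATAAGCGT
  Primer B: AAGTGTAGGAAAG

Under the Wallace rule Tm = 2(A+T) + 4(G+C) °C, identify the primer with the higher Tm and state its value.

Primer A, 58°C

Primer A: A+T=11, G+C=9 → Tm = 2(11)+4(9) = 58°C
Primer B: A+T=8, G+C=5 → Tm = 2(8)+4(5) = 36°C
58°C vs 36°C → primer A is higher.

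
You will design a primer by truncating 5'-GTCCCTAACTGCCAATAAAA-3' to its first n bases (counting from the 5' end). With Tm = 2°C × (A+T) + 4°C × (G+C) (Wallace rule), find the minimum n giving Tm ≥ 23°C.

First 7 bases: GTCCCTA → Tm = 22°C (< 23°C)
First 8 bases: GTCCCTAA → Tm = 24°C (≥ 23°C)
Each additional base adds 2°C (A/T) or 4°C (G/C), so Tm is non-decreasing in n; n = 8 is the first length to reach 23°C.

n = 8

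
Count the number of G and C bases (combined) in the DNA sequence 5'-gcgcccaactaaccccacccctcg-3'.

Counting bases: G=3, T=2, C=14, A=5
Total G or C: 3 + 14 = 17

17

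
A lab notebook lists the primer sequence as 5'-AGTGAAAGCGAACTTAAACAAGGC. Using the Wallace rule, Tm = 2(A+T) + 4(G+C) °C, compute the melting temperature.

Scanning the sequence gives A=11, T=3, G=6, C=4.
So N_AT = 14 and N_GC = 10.
Tm = 2(14) + 4(10) = 28 + 40 = 68°C

68°C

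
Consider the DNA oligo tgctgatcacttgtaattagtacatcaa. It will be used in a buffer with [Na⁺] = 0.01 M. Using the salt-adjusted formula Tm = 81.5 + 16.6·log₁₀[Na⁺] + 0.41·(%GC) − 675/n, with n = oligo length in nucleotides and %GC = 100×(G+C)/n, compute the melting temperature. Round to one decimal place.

Length n = 28. Scanning the sequence gives A=9, T=10, C=5, G=4.
G+C = 9, so %GC = 9/28 × 100 = 32.143%
Salt term: 16.6 × (-2) = -33.2
GC term: 0.41 × 32.143 = 13.179; length term: −675/28 = −24.107
Tm = 81.5 + (-33.2) + 13.179 − 24.107 = 37.372 → 37.4°C

37.4°C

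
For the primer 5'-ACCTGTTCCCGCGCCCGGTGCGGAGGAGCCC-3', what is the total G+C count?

24

Scanning the sequence gives A=3, C=13, G=11, T=4.
Total G or C: 11 + 13 = 24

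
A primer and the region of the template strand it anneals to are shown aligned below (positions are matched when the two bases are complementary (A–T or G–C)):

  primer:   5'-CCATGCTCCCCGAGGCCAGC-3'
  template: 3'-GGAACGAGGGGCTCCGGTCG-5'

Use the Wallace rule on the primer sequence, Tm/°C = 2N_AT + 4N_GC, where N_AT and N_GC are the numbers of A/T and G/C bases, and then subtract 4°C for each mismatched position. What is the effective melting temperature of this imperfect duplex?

Primer base counts: A=3, T=2, G=5, C=10 → A+T=5, G+C=15
Perfect-match Tm = 2(5) + 4(15) = 10 + 60 = 70°C
Mismatches (positions where the bases are not complementary): 1 (at position 3)
Effective Tm = 70 − 1×4 = 70 − 4 = 66°C

66°C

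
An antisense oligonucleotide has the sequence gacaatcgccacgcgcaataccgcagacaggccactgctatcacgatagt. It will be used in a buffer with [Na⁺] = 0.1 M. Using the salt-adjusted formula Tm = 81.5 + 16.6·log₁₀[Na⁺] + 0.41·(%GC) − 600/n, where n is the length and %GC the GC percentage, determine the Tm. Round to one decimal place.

75.9°C

Length n = 50. Base counts: T=7, C=17, A=15, G=11
G+C = 28, so %GC = 28/50 × 100 = 56%
Salt term: 16.6 × (-1) = -16.6
GC term: 0.41 × 56 = 22.96; length term: −600/50 = −12
Tm = 81.5 + (-16.6) + 22.96 − 12 = 75.86 → 75.9°C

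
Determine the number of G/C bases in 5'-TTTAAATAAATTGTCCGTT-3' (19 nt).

4

Scanning the sequence gives T=9, A=6, G=2, C=2.
G+C = 2 + 2 = 4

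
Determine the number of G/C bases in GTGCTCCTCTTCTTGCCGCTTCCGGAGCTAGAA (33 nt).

19

Base counts: G=8, A=4, T=10, C=11
Total G or C: 8 + 11 = 19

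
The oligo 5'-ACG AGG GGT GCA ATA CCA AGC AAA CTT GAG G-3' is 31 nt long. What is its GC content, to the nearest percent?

52%

Base counts: A=11, C=6, G=10, T=4
G+C = 10 + 6 = 16 out of 31 bases
%GC = 16/31 × 100 = 51.61% ≈ 52%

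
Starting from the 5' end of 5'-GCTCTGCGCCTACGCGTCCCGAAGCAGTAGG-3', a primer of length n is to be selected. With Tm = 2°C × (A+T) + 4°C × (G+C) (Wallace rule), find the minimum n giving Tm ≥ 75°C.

n = 22

First 21 bases: GCTCTGCGCCTACGCGTCCCG → Tm = 74°C (< 75°C)
First 22 bases: GCTCTGCGCCTACGCGTCCCGA → Tm = 76°C (≥ 75°C)
Each additional base adds 2°C (A/T) or 4°C (G/C), so Tm is non-decreasing in n; n = 22 is the first length to reach 75°C.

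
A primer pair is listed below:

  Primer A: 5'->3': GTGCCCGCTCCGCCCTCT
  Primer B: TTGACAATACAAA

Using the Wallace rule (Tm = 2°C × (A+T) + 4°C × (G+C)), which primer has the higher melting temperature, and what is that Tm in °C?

Primer A: A+T=4, G+C=14 → Tm = 2(4)+4(14) = 64°C
Primer B: A+T=10, G+C=3 → Tm = 2(10)+4(3) = 32°C
64°C vs 32°C → primer A is higher.

Primer A, 64°C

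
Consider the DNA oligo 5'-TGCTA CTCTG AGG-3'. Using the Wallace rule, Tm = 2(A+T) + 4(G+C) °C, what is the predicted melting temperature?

40°C

C=3, A=2, T=4, G=4
AT pairs contribute 6, GC pairs contribute 7.
Tm = 2(6) + 4(7) = 12 + 28 = 40°C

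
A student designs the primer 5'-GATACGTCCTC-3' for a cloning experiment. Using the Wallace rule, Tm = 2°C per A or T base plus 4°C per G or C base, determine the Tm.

34°C

Scanning the sequence gives G=2, C=4, T=3, A=2.
A+T = 5, G+C = 6
Tm = 2×5 + 4×6 = 34°C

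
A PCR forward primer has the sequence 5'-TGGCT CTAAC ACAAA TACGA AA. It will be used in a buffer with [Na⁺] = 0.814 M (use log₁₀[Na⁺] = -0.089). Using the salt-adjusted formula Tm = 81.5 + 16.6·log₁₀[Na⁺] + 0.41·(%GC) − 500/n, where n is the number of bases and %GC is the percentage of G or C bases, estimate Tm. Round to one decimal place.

72.2°C

Length n = 22. Scanning the sequence gives G=3, A=10, T=4, C=5.
G+C = 8, so %GC = 8/22 × 100 = 36.364%
Salt term: 16.6 × (-0.089) = -1.477
GC term: 0.41 × 36.364 = 14.909; length term: −500/22 = −22.727
Tm = 81.5 + (-1.477) + 14.909 − 22.727 = 72.205 → 72.2°C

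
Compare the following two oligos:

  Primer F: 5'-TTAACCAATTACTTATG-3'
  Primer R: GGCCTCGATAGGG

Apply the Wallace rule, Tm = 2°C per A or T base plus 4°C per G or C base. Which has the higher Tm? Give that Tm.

Primer F: A+T=13, G+C=4 → Tm = 2(13)+4(4) = 42°C
Primer R: A+T=4, G+C=9 → Tm = 2(4)+4(9) = 44°C
42°C vs 44°C → primer R is higher.

Primer R, 44°C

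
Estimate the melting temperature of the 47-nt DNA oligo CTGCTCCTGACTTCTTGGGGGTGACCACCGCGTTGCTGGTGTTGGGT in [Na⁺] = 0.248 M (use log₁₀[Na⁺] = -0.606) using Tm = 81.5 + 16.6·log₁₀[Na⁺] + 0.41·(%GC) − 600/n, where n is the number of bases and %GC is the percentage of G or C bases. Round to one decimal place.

Length n = 47. Scanning the sequence gives T=15, A=3, C=12, G=17.
G+C = 29, so %GC = 29/47 × 100 = 61.702%
Salt term: 16.6 × (-0.606) = -10.06
GC term: 0.41 × 61.702 = 25.298; length term: −600/47 = −12.766
Tm = 81.5 + (-10.06) + 25.298 − 12.766 = 83.972 → 84.0°C

84.0°C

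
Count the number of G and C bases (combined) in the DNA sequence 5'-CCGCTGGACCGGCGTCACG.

C=8, A=2, G=7, T=2
G+C = 7 + 8 = 15

15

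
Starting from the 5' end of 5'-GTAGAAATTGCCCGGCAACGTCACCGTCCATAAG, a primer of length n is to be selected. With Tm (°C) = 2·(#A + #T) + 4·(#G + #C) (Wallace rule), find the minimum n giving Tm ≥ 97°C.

First 31 bases: GTAGAAATTGCCCGGCAACGTCACCGTCCAT → Tm = 96°C (< 97°C)
First 32 bases: GTAGAAATTGCCCGGCAACGTCACCGTCCATA → Tm = 98°C (≥ 97°C)
Since every base adds ≥2°C, Tm only increases with n, so the threshold is first crossed at n = 32.

n = 32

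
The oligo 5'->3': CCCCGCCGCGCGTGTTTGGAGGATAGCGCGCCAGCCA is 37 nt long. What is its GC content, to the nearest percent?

Scanning the sequence gives C=14, G=13, A=5, T=5.
G+C = 13 + 14 = 27 out of 37 bases
%GC = 27/37 × 100 = 72.97% ≈ 73%

73%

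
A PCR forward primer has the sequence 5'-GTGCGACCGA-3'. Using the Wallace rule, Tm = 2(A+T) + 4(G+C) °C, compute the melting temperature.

Counting bases: C=3, G=4, T=1, A=2
A+T = 3, G+C = 7
Tm = 2(3) + 4(7) = 6 + 28 = 34°C

34°C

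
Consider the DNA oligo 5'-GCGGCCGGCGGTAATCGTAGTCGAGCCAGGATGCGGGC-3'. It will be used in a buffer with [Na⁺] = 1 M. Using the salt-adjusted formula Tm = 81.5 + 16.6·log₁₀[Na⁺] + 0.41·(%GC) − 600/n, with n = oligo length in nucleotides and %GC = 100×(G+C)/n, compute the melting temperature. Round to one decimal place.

Length n = 38. Scanning the sequence gives C=10, T=5, G=17, A=6.
G+C = 27, so %GC = 27/38 × 100 = 71.053%
Salt term: 16.6 × (0) = 0
GC term: 0.41 × 71.053 = 29.132; length term: −600/38 = −15.789
Tm = 81.5 + (0) + 29.132 − 15.789 = 94.843 → 94.8°C

94.8°C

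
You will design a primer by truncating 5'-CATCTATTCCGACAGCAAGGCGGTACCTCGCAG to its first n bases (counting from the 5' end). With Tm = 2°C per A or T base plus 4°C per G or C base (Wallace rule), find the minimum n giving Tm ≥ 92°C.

First 29 bases: CATCTATTCCGACAGCAAGGCGGTACCTC → Tm = 90°C (< 92°C)
First 30 bases: CATCTATTCCGACAGCAAGGCGGTACCTCG → Tm = 94°C (≥ 92°C)
Since every base adds ≥2°C, Tm only increases with n, so the threshold is first crossed at n = 30.

n = 30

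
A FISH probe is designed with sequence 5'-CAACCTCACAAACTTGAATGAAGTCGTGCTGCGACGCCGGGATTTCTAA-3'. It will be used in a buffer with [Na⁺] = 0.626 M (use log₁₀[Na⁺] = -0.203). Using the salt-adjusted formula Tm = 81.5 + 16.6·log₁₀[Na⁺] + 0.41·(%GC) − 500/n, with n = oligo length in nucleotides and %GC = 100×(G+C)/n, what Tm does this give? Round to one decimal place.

Length n = 49. Counting bases: C=13, T=11, A=14, G=11
G+C = 24, so %GC = 24/49 × 100 = 48.98%
Salt term: 16.6 × (-0.203) = -3.37
GC term: 0.41 × 48.98 = 20.082; length term: −500/49 = −10.204
Tm = 81.5 + (-3.37) + 20.082 − 10.204 = 88.008 → 88.0°C

88.0°C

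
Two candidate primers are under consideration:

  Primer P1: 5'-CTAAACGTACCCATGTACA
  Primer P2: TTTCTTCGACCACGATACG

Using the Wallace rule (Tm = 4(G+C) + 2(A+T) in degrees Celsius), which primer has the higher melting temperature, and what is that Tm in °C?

Primer P1: A+T=11, G+C=8 → Tm = 2(11)+4(8) = 54°C
Primer P2: A+T=10, G+C=9 → Tm = 2(10)+4(9) = 56°C
54°C vs 56°C → primer P2 is higher.

Primer P2, 56°C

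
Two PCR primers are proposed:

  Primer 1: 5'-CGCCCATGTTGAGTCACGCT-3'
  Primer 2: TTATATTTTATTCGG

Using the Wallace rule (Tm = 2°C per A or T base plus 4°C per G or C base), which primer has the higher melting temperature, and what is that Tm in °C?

Primer 1, 64°C

Primer 1: A+T=8, G+C=12 → Tm = 2(8)+4(12) = 64°C
Primer 2: A+T=12, G+C=3 → Tm = 2(12)+4(3) = 36°C
64°C vs 36°C → primer 1 is higher.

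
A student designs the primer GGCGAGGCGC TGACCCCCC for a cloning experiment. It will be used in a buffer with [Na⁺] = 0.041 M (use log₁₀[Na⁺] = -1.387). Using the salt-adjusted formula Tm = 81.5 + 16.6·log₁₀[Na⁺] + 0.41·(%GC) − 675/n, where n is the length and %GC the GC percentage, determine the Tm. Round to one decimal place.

Length n = 19. Counting bases: T=1, G=7, C=9, A=2
G+C = 16, so %GC = 16/19 × 100 = 84.211%
Salt term: 16.6 × (-1.387) = -23.024
GC term: 0.41 × 84.211 = 34.527; length term: −675/19 = −35.526
Tm = 81.5 + (-23.024) + 34.527 − 35.526 = 57.477 → 57.5°C

57.5°C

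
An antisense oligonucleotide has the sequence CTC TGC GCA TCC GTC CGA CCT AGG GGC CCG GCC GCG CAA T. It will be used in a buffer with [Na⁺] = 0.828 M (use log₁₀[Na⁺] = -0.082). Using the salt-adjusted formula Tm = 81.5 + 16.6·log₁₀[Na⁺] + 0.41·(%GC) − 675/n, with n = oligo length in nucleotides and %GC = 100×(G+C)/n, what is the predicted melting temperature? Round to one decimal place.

93.0°C

Length n = 40. Scanning the sequence gives T=6, C=17, A=5, G=12.
G+C = 29, so %GC = 29/40 × 100 = 72.5%
Salt term: 16.6 × (-0.082) = -1.361
GC term: 0.41 × 72.5 = 29.725; length term: −675/40 = −16.875
Tm = 81.5 + (-1.361) + 29.725 − 16.875 = 92.989 → 93.0°C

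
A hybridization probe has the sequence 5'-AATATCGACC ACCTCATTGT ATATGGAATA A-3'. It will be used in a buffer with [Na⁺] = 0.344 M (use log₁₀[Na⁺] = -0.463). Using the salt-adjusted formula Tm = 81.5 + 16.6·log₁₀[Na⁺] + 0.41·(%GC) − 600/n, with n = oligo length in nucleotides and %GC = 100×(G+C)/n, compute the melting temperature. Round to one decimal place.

Length n = 31. Scanning the sequence gives T=9, G=4, A=12, C=6.
G+C = 10, so %GC = 10/31 × 100 = 32.258%
Salt term: 16.6 × (-0.463) = -7.686
GC term: 0.41 × 32.258 = 13.226; length term: −600/31 = −19.355
Tm = 81.5 + (-7.686) + 13.226 − 19.355 = 67.685 → 67.7°C

67.7°C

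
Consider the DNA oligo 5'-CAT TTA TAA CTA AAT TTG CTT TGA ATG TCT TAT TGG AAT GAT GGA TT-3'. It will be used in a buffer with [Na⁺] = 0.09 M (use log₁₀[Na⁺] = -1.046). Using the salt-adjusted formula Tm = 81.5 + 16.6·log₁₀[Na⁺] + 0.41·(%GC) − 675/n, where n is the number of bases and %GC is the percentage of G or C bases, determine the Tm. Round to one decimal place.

Length n = 47. Scanning the sequence gives A=14, G=8, C=4, T=21.
G+C = 12, so %GC = 12/47 × 100 = 25.532%
Salt term: 16.6 × (-1.046) = -17.364
GC term: 0.41 × 25.532 = 10.468; length term: −675/47 = −14.362
Tm = 81.5 + (-17.364) + 10.468 − 14.362 = 60.242 → 60.2°C

60.2°C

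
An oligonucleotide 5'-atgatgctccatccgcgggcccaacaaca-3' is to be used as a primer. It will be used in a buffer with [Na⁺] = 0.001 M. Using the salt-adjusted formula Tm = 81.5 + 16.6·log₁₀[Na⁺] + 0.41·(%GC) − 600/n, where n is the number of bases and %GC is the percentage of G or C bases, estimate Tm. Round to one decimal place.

Length n = 29. Base counts: C=11, G=6, T=4, A=8
G+C = 17, so %GC = 17/29 × 100 = 58.621%
Salt term: 16.6 × (-3) = -49.8
GC term: 0.41 × 58.621 = 24.035; length term: −600/29 = −20.69
Tm = 81.5 + (-49.8) + 24.035 − 20.69 = 35.045 → 35.0°C

35.0°C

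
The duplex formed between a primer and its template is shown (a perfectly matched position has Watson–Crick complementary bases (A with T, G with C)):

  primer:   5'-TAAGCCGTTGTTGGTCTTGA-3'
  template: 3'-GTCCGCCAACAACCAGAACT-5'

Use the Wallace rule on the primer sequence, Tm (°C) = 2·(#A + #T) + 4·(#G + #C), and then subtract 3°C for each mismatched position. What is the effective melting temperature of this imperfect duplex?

49°C

Primer base counts: A=3, T=8, G=6, C=3 → A+T=11, G+C=9
Perfect-match Tm = 2(11) + 4(9) = 22 + 36 = 58°C
Mismatches (positions where the bases are not complementary): 3 (at positions 1, 3, 6)
Effective Tm = 58 − 3×3 = 58 − 9 = 49°C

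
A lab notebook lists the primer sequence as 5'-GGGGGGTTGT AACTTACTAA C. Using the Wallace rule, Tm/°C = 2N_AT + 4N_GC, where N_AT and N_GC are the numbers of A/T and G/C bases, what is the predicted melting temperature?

Counting bases: C=3, A=5, T=6, G=7
AT pairs contribute 11, GC pairs contribute 10.
Tm = 2×11 + 4×10 = 62°C

62°C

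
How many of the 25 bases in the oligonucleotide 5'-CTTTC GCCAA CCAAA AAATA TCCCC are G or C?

T=5, C=10, A=9, G=1
Total G or C: 1 + 10 = 11

11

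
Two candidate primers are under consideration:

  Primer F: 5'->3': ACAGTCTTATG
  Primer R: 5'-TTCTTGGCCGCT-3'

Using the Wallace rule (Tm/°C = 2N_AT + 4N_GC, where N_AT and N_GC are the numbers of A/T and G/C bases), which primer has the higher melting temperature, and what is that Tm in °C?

Primer F: A+T=7, G+C=4 → Tm = 2(7)+4(4) = 30°C
Primer R: A+T=5, G+C=7 → Tm = 2(5)+4(7) = 38°C
30°C vs 38°C → primer R is higher.

Primer R, 38°C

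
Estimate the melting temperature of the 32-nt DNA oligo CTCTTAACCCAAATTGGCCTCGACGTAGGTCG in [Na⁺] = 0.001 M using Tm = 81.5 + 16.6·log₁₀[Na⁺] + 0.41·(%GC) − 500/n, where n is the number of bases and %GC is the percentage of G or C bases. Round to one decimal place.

Length n = 32. A=7, T=8, C=10, G=7
G+C = 17, so %GC = 17/32 × 100 = 53.125%
Salt term: 16.6 × (-3) = -49.8
GC term: 0.41 × 53.125 = 21.781; length term: −500/32 = −15.625
Tm = 81.5 + (-49.8) + 21.781 − 15.625 = 37.856 → 37.9°C

37.9°C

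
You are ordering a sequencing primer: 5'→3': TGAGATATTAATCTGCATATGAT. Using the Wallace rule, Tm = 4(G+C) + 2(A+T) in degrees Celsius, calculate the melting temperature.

C=2, A=8, G=4, T=9
So N_AT = 17 and N_GC = 6.
Tm = 4·6 + 2·17 = 24 + 34 = 58°C

58°C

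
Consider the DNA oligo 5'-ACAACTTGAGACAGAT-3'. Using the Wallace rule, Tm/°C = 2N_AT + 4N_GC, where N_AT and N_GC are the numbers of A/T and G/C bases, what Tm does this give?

44°C

T=3, G=3, A=7, C=3
A+T = 10, G+C = 6
Tm = 2×10 + 4×6 = 44°C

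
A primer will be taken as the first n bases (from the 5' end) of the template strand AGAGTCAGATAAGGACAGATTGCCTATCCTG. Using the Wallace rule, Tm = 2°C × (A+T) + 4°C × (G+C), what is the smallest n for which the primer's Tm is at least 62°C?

First 21 bases: AGAGTCAGATAAGGACAGATT → Tm = 58°C (< 62°C)
First 22 bases: AGAGTCAGATAAGGACAGATTG → Tm = 62°C (≥ 62°C)
Each additional base adds 2°C (A/T) or 4°C (G/C), so Tm is non-decreasing in n; n = 22 is the first length to reach 62°C.

n = 22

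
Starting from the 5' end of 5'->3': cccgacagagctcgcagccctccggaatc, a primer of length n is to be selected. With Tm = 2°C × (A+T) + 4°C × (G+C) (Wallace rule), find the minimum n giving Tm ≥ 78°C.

n = 23

First 22 bases: CCCGACAGAGCTCGCAGCCCTC → Tm = 76°C (< 78°C)
First 23 bases: CCCGACAGAGCTCGCAGCCCTCC → Tm = 80°C (≥ 78°C)
Since every base adds ≥2°C, Tm only increases with n, so the threshold is first crossed at n = 23.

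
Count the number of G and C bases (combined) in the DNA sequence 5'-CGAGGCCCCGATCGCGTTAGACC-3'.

Counting bases: G=7, T=3, A=4, C=9
G+C = 7 + 9 = 16

16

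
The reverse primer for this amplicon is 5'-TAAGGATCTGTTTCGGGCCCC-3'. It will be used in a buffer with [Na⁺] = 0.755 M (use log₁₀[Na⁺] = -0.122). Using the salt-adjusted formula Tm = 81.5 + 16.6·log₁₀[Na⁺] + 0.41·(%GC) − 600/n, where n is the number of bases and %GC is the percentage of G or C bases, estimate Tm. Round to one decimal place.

74.3°C

Length n = 21. C=6, T=6, A=3, G=6
G+C = 12, so %GC = 12/21 × 100 = 57.143%
Salt term: 16.6 × (-0.122) = -2.025
GC term: 0.41 × 57.143 = 23.429; length term: −600/21 = −28.571
Tm = 81.5 + (-2.025) + 23.429 − 28.571 = 74.333 → 74.3°C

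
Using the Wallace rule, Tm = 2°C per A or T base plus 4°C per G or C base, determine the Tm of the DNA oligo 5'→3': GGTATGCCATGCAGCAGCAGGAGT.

76°C

Scanning the sequence gives T=4, A=6, G=9, C=5.
AT pairs contribute 10, GC pairs contribute 14.
Tm = 2×10 + 4×14 = 76°C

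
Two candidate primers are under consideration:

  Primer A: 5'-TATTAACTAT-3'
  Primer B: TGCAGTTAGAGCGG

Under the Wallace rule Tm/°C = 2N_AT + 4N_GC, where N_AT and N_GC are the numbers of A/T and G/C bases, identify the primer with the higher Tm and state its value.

Primer B, 44°C

Primer A: A+T=9, G+C=1 → Tm = 2(9)+4(1) = 22°C
Primer B: A+T=6, G+C=8 → Tm = 2(6)+4(8) = 44°C
22°C vs 44°C → primer B is higher.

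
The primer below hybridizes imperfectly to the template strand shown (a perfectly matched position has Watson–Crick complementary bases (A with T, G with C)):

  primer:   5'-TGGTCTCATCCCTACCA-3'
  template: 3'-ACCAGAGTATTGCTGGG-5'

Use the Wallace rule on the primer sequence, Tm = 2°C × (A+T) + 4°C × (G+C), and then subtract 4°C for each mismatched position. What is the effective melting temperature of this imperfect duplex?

Primer base counts: A=3, T=5, G=2, C=7 → A+T=8, G+C=9
Perfect-match Tm = 2(8) + 4(9) = 16 + 36 = 52°C
Mismatches (positions where the bases are not complementary): 4 (at positions 10, 11, 13, 17)
Effective Tm = 52 − 4×4 = 52 − 16 = 36°C

36°C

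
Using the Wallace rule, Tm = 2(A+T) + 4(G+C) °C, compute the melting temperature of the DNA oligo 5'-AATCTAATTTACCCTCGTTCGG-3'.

62°C

Scanning the sequence gives T=8, C=6, G=3, A=5.
A+T = 13, G+C = 9
Tm = 4·9 + 2·13 = 36 + 26 = 62°C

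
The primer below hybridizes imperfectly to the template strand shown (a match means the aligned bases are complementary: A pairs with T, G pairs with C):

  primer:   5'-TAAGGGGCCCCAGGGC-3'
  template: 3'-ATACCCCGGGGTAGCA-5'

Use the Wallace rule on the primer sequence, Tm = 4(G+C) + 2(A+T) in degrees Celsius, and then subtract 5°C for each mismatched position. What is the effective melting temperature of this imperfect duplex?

36°C

Primer base counts: A=3, T=1, G=7, C=5 → A+T=4, G+C=12
Perfect-match Tm = 2(4) + 4(12) = 8 + 48 = 56°C
Mismatches (positions where the bases are not complementary): 4 (at positions 3, 13, 14, 16)
Effective Tm = 56 − 4×5 = 56 − 20 = 36°C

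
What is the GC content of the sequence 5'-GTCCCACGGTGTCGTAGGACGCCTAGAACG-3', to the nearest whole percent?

63%

Counting bases: G=10, C=9, A=6, T=5
G+C = 10 + 9 = 19 out of 30 bases
%GC = 19/30 × 100 = 63.33% ≈ 63%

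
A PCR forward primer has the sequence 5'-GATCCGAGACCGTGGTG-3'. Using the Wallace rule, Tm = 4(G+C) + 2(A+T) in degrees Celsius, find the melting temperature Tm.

56°C

A=3, C=4, T=3, G=7
AT pairs contribute 6, GC pairs contribute 11.
Tm = 2(6) + 4(11) = 12 + 44 = 56°C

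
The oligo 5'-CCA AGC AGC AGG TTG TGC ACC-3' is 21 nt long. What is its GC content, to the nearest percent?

Scanning the sequence gives T=3, A=5, G=6, C=7.
G+C = 6 + 7 = 13 out of 21 bases
%GC = 13/21 × 100 = 61.9% ≈ 62%

62%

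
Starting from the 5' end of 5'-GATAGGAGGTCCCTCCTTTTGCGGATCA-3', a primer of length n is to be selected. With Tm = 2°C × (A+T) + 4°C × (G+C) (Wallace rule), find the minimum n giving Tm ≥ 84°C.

n = 27

First 26 bases: GATAGGAGGTCCCTCCTTTTGCGGAT → Tm = 80°C (< 84°C)
First 27 bases: GATAGGAGGTCCCTCCTTTTGCGGATC → Tm = 84°C (≥ 84°C)
Since every base adds ≥2°C, Tm only increases with n, so the threshold is first crossed at n = 27.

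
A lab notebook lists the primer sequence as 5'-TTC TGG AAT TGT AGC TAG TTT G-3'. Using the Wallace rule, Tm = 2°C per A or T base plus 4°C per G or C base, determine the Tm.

Counting bases: A=4, G=6, T=10, C=2
A+T = 14, G+C = 8
Tm = 2(14) + 4(8) = 28 + 32 = 60°C

60°C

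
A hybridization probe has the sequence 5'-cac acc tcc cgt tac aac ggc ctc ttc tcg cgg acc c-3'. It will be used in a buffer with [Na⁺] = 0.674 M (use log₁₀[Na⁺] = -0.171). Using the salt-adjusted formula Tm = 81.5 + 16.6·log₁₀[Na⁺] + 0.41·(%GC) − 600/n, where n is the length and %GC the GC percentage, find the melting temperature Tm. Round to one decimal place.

Length n = 37. Scanning the sequence gives G=6, C=18, A=6, T=7.
G+C = 24, so %GC = 24/37 × 100 = 64.865%
Salt term: 16.6 × (-0.171) = -2.839
GC term: 0.41 × 64.865 = 26.595; length term: −600/37 = −16.216
Tm = 81.5 + (-2.839) + 26.595 − 16.216 = 89.04 → 89.0°C

89.0°C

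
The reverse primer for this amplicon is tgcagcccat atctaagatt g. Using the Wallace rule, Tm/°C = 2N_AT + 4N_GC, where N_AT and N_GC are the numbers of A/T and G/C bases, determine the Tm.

60°C

Counting bases: G=4, C=5, T=6, A=6
AT pairs contribute 12, GC pairs contribute 9.
Tm = 4·9 + 2·12 = 36 + 24 = 60°C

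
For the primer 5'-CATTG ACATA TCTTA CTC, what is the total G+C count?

6

Scanning the sequence gives T=7, C=5, A=5, G=1.
G+C = 1 + 5 = 6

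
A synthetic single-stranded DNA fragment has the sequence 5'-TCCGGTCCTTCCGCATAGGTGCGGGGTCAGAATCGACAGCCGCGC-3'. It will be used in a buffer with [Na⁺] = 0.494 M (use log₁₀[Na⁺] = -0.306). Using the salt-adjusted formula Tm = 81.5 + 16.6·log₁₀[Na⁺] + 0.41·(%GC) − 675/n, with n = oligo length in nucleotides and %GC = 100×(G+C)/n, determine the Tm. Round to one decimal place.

88.8°C

Length n = 45. Base counts: G=15, T=8, A=7, C=15
G+C = 30, so %GC = 30/45 × 100 = 66.667%
Salt term: 16.6 × (-0.306) = -5.08
GC term: 0.41 × 66.667 = 27.333; length term: −675/45 = −15
Tm = 81.5 + (-5.08) + 27.333 − 15 = 88.753 → 88.8°C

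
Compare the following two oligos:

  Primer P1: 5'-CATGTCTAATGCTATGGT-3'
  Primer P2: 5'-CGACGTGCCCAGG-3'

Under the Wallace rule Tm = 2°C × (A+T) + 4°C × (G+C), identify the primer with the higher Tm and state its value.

Primer P1: A+T=11, G+C=7 → Tm = 2(11)+4(7) = 50°C
Primer P2: A+T=3, G+C=10 → Tm = 2(3)+4(10) = 46°C
50°C vs 46°C → primer P1 is higher.

Primer P1, 50°C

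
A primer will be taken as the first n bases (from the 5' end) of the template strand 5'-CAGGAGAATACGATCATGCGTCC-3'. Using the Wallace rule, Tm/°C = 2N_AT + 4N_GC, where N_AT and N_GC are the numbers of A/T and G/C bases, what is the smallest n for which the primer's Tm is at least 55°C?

n = 19

First 18 bases: CAGGAGAATACGATCATG → Tm = 52°C (< 55°C)
First 19 bases: CAGGAGAATACGATCATGC → Tm = 56°C (≥ 55°C)
Each additional base adds 2°C (A/T) or 4°C (G/C), so Tm is non-decreasing in n; n = 19 is the first length to reach 55°C.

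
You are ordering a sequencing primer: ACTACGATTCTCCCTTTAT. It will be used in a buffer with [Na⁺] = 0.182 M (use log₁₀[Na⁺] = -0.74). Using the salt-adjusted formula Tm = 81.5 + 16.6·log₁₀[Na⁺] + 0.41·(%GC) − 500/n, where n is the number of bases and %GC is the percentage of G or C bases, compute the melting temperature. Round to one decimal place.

58.0°C

Length n = 19. Base counts: C=6, T=8, A=4, G=1
G+C = 7, so %GC = 7/19 × 100 = 36.842%
Salt term: 16.6 × (-0.74) = -12.284
GC term: 0.41 × 36.842 = 15.105; length term: −500/19 = −26.316
Tm = 81.5 + (-12.284) + 15.105 − 26.316 = 58.005 → 58.0°C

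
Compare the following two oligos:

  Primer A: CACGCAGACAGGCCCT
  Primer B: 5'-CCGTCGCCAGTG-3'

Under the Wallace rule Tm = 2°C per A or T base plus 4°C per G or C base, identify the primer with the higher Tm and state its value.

Primer A: A+T=5, G+C=11 → Tm = 2(5)+4(11) = 54°C
Primer B: A+T=3, G+C=9 → Tm = 2(3)+4(9) = 42°C
54°C vs 42°C → primer A is higher.

Primer A, 54°C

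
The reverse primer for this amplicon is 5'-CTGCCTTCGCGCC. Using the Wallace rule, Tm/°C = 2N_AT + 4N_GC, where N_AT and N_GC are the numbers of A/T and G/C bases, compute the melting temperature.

G=3, C=7, A=0, T=3
So N_AT = 3 and N_GC = 10.
Tm = 2(3) + 4(10) = 6 + 40 = 46°C

46°C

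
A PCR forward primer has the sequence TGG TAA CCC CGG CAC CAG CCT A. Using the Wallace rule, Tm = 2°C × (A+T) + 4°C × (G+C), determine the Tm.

Base counts: T=3, G=5, C=9, A=5
A+T = 8, G+C = 14
Tm = 2(8) + 4(14) = 16 + 56 = 72°C

72°C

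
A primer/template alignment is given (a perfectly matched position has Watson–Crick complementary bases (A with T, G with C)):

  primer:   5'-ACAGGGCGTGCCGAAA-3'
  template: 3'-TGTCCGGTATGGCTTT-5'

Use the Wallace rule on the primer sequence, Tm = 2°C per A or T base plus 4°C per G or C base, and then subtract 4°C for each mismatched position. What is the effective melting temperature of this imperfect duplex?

40°C

Primer base counts: A=5, T=1, G=6, C=4 → A+T=6, G+C=10
Perfect-match Tm = 2(6) + 4(10) = 12 + 40 = 52°C
Mismatches (positions where the bases are not complementary): 3 (at positions 6, 8, 10)
Effective Tm = 52 − 3×4 = 52 − 12 = 40°C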